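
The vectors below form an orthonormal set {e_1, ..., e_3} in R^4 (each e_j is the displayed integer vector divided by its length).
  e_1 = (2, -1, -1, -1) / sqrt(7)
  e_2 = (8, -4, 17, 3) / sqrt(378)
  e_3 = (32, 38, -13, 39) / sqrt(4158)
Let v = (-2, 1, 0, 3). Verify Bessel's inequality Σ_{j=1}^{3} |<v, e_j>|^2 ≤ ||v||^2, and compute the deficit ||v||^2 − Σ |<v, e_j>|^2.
Σ |<v, e_j>|^2 = 126/11; ||v||^2 = 14; deficit = 28/11

Write each e_j = u_j / sqrt(<u_j, u_j>) where u_j is the displayed integer vector. Then <v, e_j> = <v, u_j> / sqrt(<u_j, u_j>), so |<v, e_j>|^2 = <v, u_j>^2 / <u_j, u_j>.
Coefficients: <v, e_1> = -8/sqrt(7), <v, e_2> = -11/sqrt(378), <v, e_3> = 91/sqrt(4158).
Square and sum: Σ |<v, e_j>|^2 = 126/11.
Compute ||v||^2 = v·v = 14.
Deficit = 14 − 126/11 = 28/11 ≥ 0, confirming Bessel's inequality. (The deficit equals ||v − Σ <v,e_j> e_j||^2, the squared distance from v to span{e_j}.)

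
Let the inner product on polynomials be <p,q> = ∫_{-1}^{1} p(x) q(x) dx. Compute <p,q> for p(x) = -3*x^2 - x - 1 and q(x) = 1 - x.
<p,q> = -10/3

Expand the product: p(x)·q(x) = 3*x^3 - 2*x^2 - 1.
∫_{-1}^{1} of each monomial x^k gives [2/(k+1) if k even, 0 if k odd]. Integrating term-by-term (or equivalently evaluating the antiderivative F(x) = 3*x^4/4 - 2*x^3/3 - x at the endpoints):
  F(1) − F(−1) = -11/12 − (29/12) = -10/3.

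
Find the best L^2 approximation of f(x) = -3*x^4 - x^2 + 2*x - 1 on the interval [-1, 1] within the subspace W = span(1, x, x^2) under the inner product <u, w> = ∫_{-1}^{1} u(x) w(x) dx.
g(x) = -25*x^2/7 + 2*x - 26/35

The best approximation g ∈ W is the orthogonal projection of f onto W. Writing g = a_0 + a_1 x + a_2 x^2, the coefficients solve the normal equations G · a = b where
  G_{ij} = <φ_i, φ_j> and b_i = <f, φ_i>, with φ_0 = 1, φ_1 = x, φ_2 = x^2.
G =
  [2, 0, 2/3]
  [0, 2/3, 0]
  [2/3, 0, 2/5],
b = (-58/15, 4/3, -202/105).
Solving gives a_0 = -26/35, a_1 = 2, a_2 = -25/7, so
  g(x) = -25*x^2/7 + 2*x - 26/35.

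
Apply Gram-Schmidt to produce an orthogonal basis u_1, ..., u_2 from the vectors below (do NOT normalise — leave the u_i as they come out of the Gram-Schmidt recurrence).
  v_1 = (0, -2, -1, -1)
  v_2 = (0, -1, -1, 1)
Orthogonal basis:
  u_1 = (0, -2, -1, -1)
  u_2 = (0, -1/3, -2/3, 4/3)

Apply the Gram-Schmidt recurrence
  u_1 = v_1
  u_i = v_i − Σ_{j<i} ((v_i · u_j) / (u_j · u_j)) · u_j.

Step by step this gives:
  u_1 = (0, -2, -1, -1)
  u_2 = (0, -1/3, -2/3, 4/3)

Orthogonality check:
  u_2 · u_1 = 0 (should be 0)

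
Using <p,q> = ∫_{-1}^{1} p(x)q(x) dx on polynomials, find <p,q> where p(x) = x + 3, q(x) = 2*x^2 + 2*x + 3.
<p,q> = 70/3

Expand the product: p(x)·q(x) = 2*x^3 + 8*x^2 + 9*x + 9.
∫_{-1}^{1} of each monomial x^k gives [2/(k+1) if k even, 0 if k odd]. Integrating term-by-term (or equivalently evaluating the antiderivative F(x) = x^4/2 + 8*x^3/3 + 9*x^2/2 + 9*x at the endpoints):
  F(1) − F(−1) = 50/3 − (-20/3) = 70/3.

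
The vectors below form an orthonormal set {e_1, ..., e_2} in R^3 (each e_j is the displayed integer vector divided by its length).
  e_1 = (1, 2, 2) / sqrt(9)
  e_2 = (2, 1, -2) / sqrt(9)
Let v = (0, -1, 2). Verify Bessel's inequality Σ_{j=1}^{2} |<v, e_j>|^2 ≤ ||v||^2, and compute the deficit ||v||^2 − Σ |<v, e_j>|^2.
Σ |<v, e_j>|^2 = 29/9; ||v||^2 = 5; deficit = 16/9

Write each e_j = u_j / sqrt(<u_j, u_j>) where u_j is the displayed integer vector. Then <v, e_j> = <v, u_j> / sqrt(<u_j, u_j>), so |<v, e_j>|^2 = <v, u_j>^2 / <u_j, u_j>.
Coefficients: <v, e_1> = 2/sqrt(9), <v, e_2> = -5/sqrt(9).
Square and sum: Σ |<v, e_j>|^2 = 29/9.
Compute ||v||^2 = v·v = 5.
Deficit = 5 − 29/9 = 16/9 ≥ 0, confirming Bessel's inequality. (The deficit equals ||v − Σ <v,e_j> e_j||^2, the squared distance from v to span{e_j}.)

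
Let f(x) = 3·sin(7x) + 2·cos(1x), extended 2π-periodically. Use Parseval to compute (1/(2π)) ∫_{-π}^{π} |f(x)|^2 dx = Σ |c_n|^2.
Σ |c_n|^2 = 13/2

Expand |f|^2 and use orthogonality of {sin(nx), cos(mx)} on [-π, π]:
  ∫_{-π}^{π} sin(nx)^2 dx = π, ∫ cos(mx)^2 dx = π, and cross terms integrate to 0.
So ∫_{-π}^{π} f(x)^2 dx = 3^2 · π + 2^2 · π = (9 + 4)π.
Divide by 2π: (9 + 4)/2 = 13/2.
By Parseval, this equals Σ |c_n|^2.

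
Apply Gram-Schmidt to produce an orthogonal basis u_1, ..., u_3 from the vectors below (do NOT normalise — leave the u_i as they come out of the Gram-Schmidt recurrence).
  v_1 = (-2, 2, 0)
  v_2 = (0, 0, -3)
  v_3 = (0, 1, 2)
Orthogonal basis:
  u_1 = (-2, 2, 0)
  u_2 = (0, 0, -3)
  u_3 = (1/2, 1/2, 0)

Apply the Gram-Schmidt recurrence
  u_1 = v_1
  u_i = v_i − Σ_{j<i} ((v_i · u_j) / (u_j · u_j)) · u_j.

Step by step this gives:
  u_1 = (-2, 2, 0)
  u_2 = (0, 0, -3)
  u_3 = (1/2, 1/2, 0)

Orthogonality check:
  u_2 · u_1 = 0 (should be 0)
  u_3 · u_1 = 0 (should be 0)
  u_3 · u_2 = 0 (should be 0)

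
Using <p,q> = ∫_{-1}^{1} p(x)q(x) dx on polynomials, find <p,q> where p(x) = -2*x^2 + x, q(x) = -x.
<p,q> = -2/3

Expand the product: p(x)·q(x) = 2*x^3 - x^2.
∫_{-1}^{1} of each monomial x^k gives [2/(k+1) if k even, 0 if k odd]. Integrating term-by-term (or equivalently evaluating the antiderivative F(x) = x^4/2 - x^3/3 at the endpoints):
  F(1) − F(−1) = 1/6 − (5/6) = -2/3.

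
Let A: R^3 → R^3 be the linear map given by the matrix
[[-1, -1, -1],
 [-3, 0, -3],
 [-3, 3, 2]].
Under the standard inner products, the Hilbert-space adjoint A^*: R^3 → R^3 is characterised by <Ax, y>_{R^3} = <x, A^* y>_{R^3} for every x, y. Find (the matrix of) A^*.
A^* = A^T =
[[-1, -3, -3],
 [-1, 0, 3],
 [-1, -3, 2]]

For real matrices with standard dot products, the defining identity <Ax, y> = <x, A^* y> gives (Ax)^T y = x^T (A^*) y, i.e. x^T A^T y = x^T (A^*) y. Since this holds for all x, y, we must have A^* = A^T. Therefore
A^* =
[[-1, -3, -3],
 [-1, 0, 3],
 [-1, -3, 2]].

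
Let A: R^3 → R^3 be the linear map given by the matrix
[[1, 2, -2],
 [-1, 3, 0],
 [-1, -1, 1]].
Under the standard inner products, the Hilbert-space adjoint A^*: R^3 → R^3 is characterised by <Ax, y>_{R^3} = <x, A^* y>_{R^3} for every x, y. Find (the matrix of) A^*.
A^* = A^T =
[[1, -1, -1],
 [2, 3, -1],
 [-2, 0, 1]]

For real matrices with standard dot products, the defining identity <Ax, y> = <x, A^* y> gives (Ax)^T y = x^T (A^*) y, i.e. x^T A^T y = x^T (A^*) y. Since this holds for all x, y, we must have A^* = A^T. Therefore
A^* =
[[1, -1, -1],
 [2, 3, -1],
 [-2, 0, 1]].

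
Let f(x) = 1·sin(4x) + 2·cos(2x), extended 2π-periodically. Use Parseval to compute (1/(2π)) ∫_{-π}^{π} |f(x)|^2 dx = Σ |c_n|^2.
Σ |c_n|^2 = 5/2

Expand |f|^2 and use orthogonality of {sin(nx), cos(mx)} on [-π, π]:
  ∫_{-π}^{π} sin(nx)^2 dx = π, ∫ cos(mx)^2 dx = π, and cross terms integrate to 0.
So ∫_{-π}^{π} f(x)^2 dx = 1^2 · π + 2^2 · π = (1 + 4)π.
Divide by 2π: (1 + 4)/2 = 5/2.
By Parseval, this equals Σ |c_n|^2.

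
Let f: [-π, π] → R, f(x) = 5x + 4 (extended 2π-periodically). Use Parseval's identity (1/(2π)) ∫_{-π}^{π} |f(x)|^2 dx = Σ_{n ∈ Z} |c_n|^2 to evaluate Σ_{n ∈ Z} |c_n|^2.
Σ |c_n|^2 = 25π^2/3 + 16

Expand and integrate term by term over [-π, π]:
  ∫ (5x)^2 dx = 25·(2π^3/3); ∫ 2·5·(4)·x dx = 0 (odd integrand); ∫ 4^2 dx = 16·2π.
So (1/(2π)) ∫_{-π}^{π} (5x + 4)^2 dx = 25π^2/3 + 16 = 25π^2/3 + 16.
Parseval ⇒ Σ |c_n|^2 = 25π^2/3 + 16.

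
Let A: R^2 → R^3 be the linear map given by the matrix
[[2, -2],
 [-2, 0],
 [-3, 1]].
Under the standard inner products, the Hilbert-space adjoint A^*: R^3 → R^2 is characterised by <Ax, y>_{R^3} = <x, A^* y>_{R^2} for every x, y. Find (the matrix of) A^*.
A^* = A^T =
[[2, -2, -3],
 [-2, 0, 1]]

For real matrices with standard dot products, the defining identity <Ax, y> = <x, A^* y> gives (Ax)^T y = x^T (A^*) y, i.e. x^T A^T y = x^T (A^*) y. Since this holds for all x, y, we must have A^* = A^T. Therefore
A^* =
[[2, -2, -3],
 [-2, 0, 1]].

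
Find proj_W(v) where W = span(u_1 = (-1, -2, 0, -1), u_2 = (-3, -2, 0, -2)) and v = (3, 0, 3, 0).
proj_W(v) = (17/7, -2/7, 0, 8/7)

Set up U = [u_1 | ... | u_2] ∈ R^(4×2). The projector onto W = col(U) is P = U (U^T U)^(-1) U^T.
Compute U^T U =
  [6, 9]
  [9, 17],
and U^T v = (-3, -9).
Solve U^T U · c = U^T v for the coefficients: c = (10/7, -9/7). The projection is proj_W(v) = U c.
Check: (v - proj_W(v)) · u_1 = 0  (should be 0).
Check: (v - proj_W(v)) · u_2 = 0  (should be 0).
Result: proj_W(v) = (17/7, -2/7, 0, 8/7).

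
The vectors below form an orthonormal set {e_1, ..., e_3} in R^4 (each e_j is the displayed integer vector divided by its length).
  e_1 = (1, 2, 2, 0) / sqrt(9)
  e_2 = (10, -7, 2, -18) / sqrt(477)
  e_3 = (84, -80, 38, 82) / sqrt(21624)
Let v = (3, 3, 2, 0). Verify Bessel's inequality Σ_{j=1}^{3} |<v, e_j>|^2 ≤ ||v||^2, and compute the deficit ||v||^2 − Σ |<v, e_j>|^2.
Σ |<v, e_j>|^2 = 994/51; ||v||^2 = 22; deficit = 128/51

Write each e_j = u_j / sqrt(<u_j, u_j>) where u_j is the displayed integer vector. Then <v, e_j> = <v, u_j> / sqrt(<u_j, u_j>), so |<v, e_j>|^2 = <v, u_j>^2 / <u_j, u_j>.
Coefficients: <v, e_1> = 13/sqrt(9), <v, e_2> = 13/sqrt(477), <v, e_3> = 88/sqrt(21624).
Square and sum: Σ |<v, e_j>|^2 = 994/51.
Compute ||v||^2 = v·v = 22.
Deficit = 22 − 994/51 = 128/51 ≥ 0, confirming Bessel's inequality. (The deficit equals ||v − Σ <v,e_j> e_j||^2, the squared distance from v to span{e_j}.)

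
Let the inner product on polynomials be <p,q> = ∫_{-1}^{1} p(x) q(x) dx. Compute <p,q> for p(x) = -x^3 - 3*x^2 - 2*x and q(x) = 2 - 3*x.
<p,q> = 6/5

Expand the product: p(x)·q(x) = 3*x^4 + 7*x^3 - 4*x.
∫_{-1}^{1} of each monomial x^k gives [2/(k+1) if k even, 0 if k odd]. Integrating term-by-term (or equivalently evaluating the antiderivative F(x) = 3*x^5/5 + 7*x^4/4 - 2*x^2 at the endpoints):
  F(1) − F(−1) = 7/20 − (-17/20) = 6/5.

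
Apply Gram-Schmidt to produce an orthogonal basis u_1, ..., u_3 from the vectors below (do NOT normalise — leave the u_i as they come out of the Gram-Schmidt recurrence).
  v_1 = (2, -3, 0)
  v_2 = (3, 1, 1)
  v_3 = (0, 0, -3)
Orthogonal basis:
  u_1 = (2, -3, 0)
  u_2 = (33/13, 22/13, 1)
  u_3 = (99/134, 33/67, -363/134)

Apply the Gram-Schmidt recurrence
  u_1 = v_1
  u_i = v_i − Σ_{j<i} ((v_i · u_j) / (u_j · u_j)) · u_j.

Step by step this gives:
  u_1 = (2, -3, 0)
  u_2 = (33/13, 22/13, 1)
  u_3 = (99/134, 33/67, -363/134)

Orthogonality check:
  u_2 · u_1 = 0 (should be 0)
  u_3 · u_1 = 0 (should be 0)
  u_3 · u_2 = 0 (should be 0)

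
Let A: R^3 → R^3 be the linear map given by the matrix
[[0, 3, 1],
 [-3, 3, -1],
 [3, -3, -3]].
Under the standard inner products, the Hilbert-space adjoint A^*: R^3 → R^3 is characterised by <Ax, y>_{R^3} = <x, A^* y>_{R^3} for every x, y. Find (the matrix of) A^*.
A^* = A^T =
[[0, -3, 3],
 [3, 3, -3],
 [1, -1, -3]]

For real matrices with standard dot products, the defining identity <Ax, y> = <x, A^* y> gives (Ax)^T y = x^T (A^*) y, i.e. x^T A^T y = x^T (A^*) y. Since this holds for all x, y, we must have A^* = A^T. Therefore
A^* =
[[0, -3, 3],
 [3, 3, -3],
 [1, -1, -3]].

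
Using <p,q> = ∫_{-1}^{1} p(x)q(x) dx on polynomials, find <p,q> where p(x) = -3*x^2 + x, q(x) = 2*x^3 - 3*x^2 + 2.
<p,q> = 2/5

Expand the product: p(x)·q(x) = -6*x^5 + 11*x^4 - 3*x^3 - 6*x^2 + 2*x.
∫_{-1}^{1} of each monomial x^k gives [2/(k+1) if k even, 0 if k odd]. Integrating term-by-term (or equivalently evaluating the antiderivative F(x) = -x^6 + 11*x^5/5 - 3*x^4/4 - 2*x^3 + x^2 at the endpoints):
  F(1) − F(−1) = -11/20 − (-19/20) = 2/5.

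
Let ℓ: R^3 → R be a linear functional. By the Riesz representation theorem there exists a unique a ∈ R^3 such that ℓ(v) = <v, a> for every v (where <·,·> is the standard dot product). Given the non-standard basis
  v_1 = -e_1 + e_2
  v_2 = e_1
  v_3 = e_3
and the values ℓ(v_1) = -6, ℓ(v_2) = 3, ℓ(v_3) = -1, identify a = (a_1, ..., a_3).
a = (3, -3, -1)

Write a = (a_1, ..., a_3) in the standard basis. For each basis vector v_i, ℓ(v_i) = <v_i, a> is a linear equation in the a_j's. Collect the n equations into a matrix system V a = ℓ, where row i of V is v_i (expressed in the standard basis). Since V is invertible (lower-triangular with 1s on the diagonal, up to permutation), solve by back-substitution:
  V =
[[-1, 1, 0],
 [1, 0, 0],
 [0, 0, 1]]
  V a = (-6, 3, -1)
Solving gives a = (3, -3, -1).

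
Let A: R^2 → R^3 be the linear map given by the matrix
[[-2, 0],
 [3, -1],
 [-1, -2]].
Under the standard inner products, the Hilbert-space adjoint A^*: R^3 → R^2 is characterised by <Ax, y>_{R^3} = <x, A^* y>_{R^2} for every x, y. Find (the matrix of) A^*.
A^* = A^T =
[[-2, 3, -1],
 [0, -1, -2]]

For real matrices with standard dot products, the defining identity <Ax, y> = <x, A^* y> gives (Ax)^T y = x^T (A^*) y, i.e. x^T A^T y = x^T (A^*) y. Since this holds for all x, y, we must have A^* = A^T. Therefore
A^* =
[[-2, 3, -1],
 [0, -1, -2]].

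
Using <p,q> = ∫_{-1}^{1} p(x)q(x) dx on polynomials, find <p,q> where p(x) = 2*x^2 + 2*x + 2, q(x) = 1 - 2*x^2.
<p,q> = 16/15

Expand the product: p(x)·q(x) = -4*x^4 - 4*x^3 - 2*x^2 + 2*x + 2.
∫_{-1}^{1} of each monomial x^k gives [2/(k+1) if k even, 0 if k odd]. Integrating term-by-term (or equivalently evaluating the antiderivative F(x) = -4*x^5/5 - x^4 - 2*x^3/3 + x^2 + 2*x at the endpoints):
  F(1) − F(−1) = 8/15 − (-8/15) = 16/15.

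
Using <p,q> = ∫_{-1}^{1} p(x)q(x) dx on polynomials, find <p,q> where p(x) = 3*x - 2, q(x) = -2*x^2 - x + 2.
<p,q> = -22/3

Expand the product: p(x)·q(x) = -6*x^3 + x^2 + 8*x - 4.
∫_{-1}^{1} of each monomial x^k gives [2/(k+1) if k even, 0 if k odd]. Integrating term-by-term (or equivalently evaluating the antiderivative F(x) = -3*x^4/2 + x^3/3 + 4*x^2 - 4*x at the endpoints):
  F(1) − F(−1) = -7/6 − (37/6) = -22/3.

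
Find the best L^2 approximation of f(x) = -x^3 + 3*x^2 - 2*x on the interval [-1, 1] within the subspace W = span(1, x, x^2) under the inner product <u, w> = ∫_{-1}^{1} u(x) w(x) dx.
g(x) = 3*x^2 - 13*x/5

The best approximation g ∈ W is the orthogonal projection of f onto W. Writing g = a_0 + a_1 x + a_2 x^2, the coefficients solve the normal equations G · a = b where
  G_{ij} = <φ_i, φ_j> and b_i = <f, φ_i>, with φ_0 = 1, φ_1 = x, φ_2 = x^2.
G =
  [2, 0, 2/3]
  [0, 2/3, 0]
  [2/3, 0, 2/5],
b = (2, -26/15, 6/5).
Solving gives a_0 = 0, a_1 = -13/5, a_2 = 3, so
  g(x) = 3*x^2 - 13*x/5.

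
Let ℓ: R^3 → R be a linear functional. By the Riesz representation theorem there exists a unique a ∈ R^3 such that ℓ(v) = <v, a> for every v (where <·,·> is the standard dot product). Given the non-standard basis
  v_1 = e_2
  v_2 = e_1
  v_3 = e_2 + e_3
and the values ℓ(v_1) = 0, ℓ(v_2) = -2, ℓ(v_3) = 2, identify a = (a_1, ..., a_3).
a = (-2, 0, 2)

Write a = (a_1, ..., a_3) in the standard basis. For each basis vector v_i, ℓ(v_i) = <v_i, a> is a linear equation in the a_j's. Collect the n equations into a matrix system V a = ℓ, where row i of V is v_i (expressed in the standard basis). Since V is invertible (lower-triangular with 1s on the diagonal, up to permutation), solve by back-substitution:
  V =
[[0, 1, 0],
 [1, 0, 0],
 [0, 1, 1]]
  V a = (0, -2, 2)
Solving gives a = (-2, 0, 2).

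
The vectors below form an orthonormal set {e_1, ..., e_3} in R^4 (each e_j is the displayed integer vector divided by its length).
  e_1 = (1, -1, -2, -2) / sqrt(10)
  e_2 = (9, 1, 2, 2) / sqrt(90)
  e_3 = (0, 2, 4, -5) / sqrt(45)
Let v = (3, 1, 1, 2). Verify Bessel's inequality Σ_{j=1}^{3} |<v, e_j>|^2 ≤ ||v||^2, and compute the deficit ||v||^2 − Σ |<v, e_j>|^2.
Σ |<v, e_j>|^2 = 74/5; ||v||^2 = 15; deficit = 1/5

Write each e_j = u_j / sqrt(<u_j, u_j>) where u_j is the displayed integer vector. Then <v, e_j> = <v, u_j> / sqrt(<u_j, u_j>), so |<v, e_j>|^2 = <v, u_j>^2 / <u_j, u_j>.
Coefficients: <v, e_1> = -4/sqrt(10), <v, e_2> = 34/sqrt(90), <v, e_3> = -4/sqrt(45).
Square and sum: Σ |<v, e_j>|^2 = 74/5.
Compute ||v||^2 = v·v = 15.
Deficit = 15 − 74/5 = 1/5 ≥ 0, confirming Bessel's inequality. (The deficit equals ||v − Σ <v,e_j> e_j||^2, the squared distance from v to span{e_j}.)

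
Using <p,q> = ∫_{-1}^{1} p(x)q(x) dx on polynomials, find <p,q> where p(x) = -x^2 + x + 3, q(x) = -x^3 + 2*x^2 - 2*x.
<p,q> = 22/15

Expand the product: p(x)·q(x) = x^5 - 3*x^4 + x^3 + 4*x^2 - 6*x.
∫_{-1}^{1} of each monomial x^k gives [2/(k+1) if k even, 0 if k odd]. Integrating term-by-term (or equivalently evaluating the antiderivative F(x) = x^6/6 - 3*x^5/5 + x^4/4 + 4*x^3/3 - 3*x^2 at the endpoints):
  F(1) − F(−1) = -37/20 − (-199/60) = 22/15.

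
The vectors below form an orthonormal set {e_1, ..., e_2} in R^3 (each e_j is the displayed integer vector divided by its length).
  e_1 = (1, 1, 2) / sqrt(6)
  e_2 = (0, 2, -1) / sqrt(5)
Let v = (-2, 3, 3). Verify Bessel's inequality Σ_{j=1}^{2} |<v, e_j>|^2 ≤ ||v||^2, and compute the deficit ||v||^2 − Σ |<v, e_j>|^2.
Σ |<v, e_j>|^2 = 299/30; ||v||^2 = 22; deficit = 361/30

Write each e_j = u_j / sqrt(<u_j, u_j>) where u_j is the displayed integer vector. Then <v, e_j> = <v, u_j> / sqrt(<u_j, u_j>), so |<v, e_j>|^2 = <v, u_j>^2 / <u_j, u_j>.
Coefficients: <v, e_1> = 7/sqrt(6), <v, e_2> = 3/sqrt(5).
Square and sum: Σ |<v, e_j>|^2 = 299/30.
Compute ||v||^2 = v·v = 22.
Deficit = 22 − 299/30 = 361/30 ≥ 0, confirming Bessel's inequality. (The deficit equals ||v − Σ <v,e_j> e_j||^2, the squared distance from v to span{e_j}.)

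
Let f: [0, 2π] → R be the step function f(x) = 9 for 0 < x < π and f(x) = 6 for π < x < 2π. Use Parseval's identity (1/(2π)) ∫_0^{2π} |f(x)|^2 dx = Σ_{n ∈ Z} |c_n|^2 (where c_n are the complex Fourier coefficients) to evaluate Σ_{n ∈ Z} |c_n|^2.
Σ |c_n|^2 = 117/2

Parseval equates the L^2 energy of f (normalised by 1/(2π)) with the ℓ^2 sum of its Fourier coefficients: (1/(2π)) ∫_0^{2π} |f|^2 = Σ |c_n|^2.
Compute the left side: (1/(2π)) [∫_0^π 9^2 dx + ∫_π^{2π} 6^2 dx] = (1/(2π)) · (81π + 36π) = (81 + 36)/2 = 117/2.
So Σ_{n ∈ Z} |c_n|^2 = 117/2.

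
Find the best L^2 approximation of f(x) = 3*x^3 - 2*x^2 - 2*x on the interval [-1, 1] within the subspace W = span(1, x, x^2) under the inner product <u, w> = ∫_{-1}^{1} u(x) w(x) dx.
g(x) = -2*x^2 - x/5

The best approximation g ∈ W is the orthogonal projection of f onto W. Writing g = a_0 + a_1 x + a_2 x^2, the coefficients solve the normal equations G · a = b where
  G_{ij} = <φ_i, φ_j> and b_i = <f, φ_i>, with φ_0 = 1, φ_1 = x, φ_2 = x^2.
G =
  [2, 0, 2/3]
  [0, 2/3, 0]
  [2/3, 0, 2/5],
b = (-4/3, -2/15, -4/5).
Solving gives a_0 = 0, a_1 = -1/5, a_2 = -2, so
  g(x) = -2*x^2 - x/5.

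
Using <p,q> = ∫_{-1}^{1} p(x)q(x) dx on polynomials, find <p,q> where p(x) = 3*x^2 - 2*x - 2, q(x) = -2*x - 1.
<p,q> = 14/3

Expand the product: p(x)·q(x) = -6*x^3 + x^2 + 6*x + 2.
∫_{-1}^{1} of each monomial x^k gives [2/(k+1) if k even, 0 if k odd]. Integrating term-by-term (or equivalently evaluating the antiderivative F(x) = -3*x^4/2 + x^3/3 + 3*x^2 + 2*x at the endpoints):
  F(1) − F(−1) = 23/6 − (-5/6) = 14/3.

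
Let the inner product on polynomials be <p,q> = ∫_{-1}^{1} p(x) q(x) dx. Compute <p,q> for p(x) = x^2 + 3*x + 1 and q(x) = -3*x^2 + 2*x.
<p,q> = 4/5

Expand the product: p(x)·q(x) = -3*x^4 - 7*x^3 + 3*x^2 + 2*x.
∫_{-1}^{1} of each monomial x^k gives [2/(k+1) if k even, 0 if k odd]. Integrating term-by-term (or equivalently evaluating the antiderivative F(x) = -3*x^5/5 - 7*x^4/4 + x^3 + x^2 at the endpoints):
  F(1) − F(−1) = -7/20 − (-23/20) = 4/5.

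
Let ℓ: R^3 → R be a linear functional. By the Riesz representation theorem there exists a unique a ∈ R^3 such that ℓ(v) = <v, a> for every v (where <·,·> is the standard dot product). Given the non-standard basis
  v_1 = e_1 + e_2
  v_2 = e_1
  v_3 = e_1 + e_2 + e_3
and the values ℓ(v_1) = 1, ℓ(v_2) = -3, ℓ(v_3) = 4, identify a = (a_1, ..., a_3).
a = (-3, 4, 3)

Write a = (a_1, ..., a_3) in the standard basis. For each basis vector v_i, ℓ(v_i) = <v_i, a> is a linear equation in the a_j's. Collect the n equations into a matrix system V a = ℓ, where row i of V is v_i (expressed in the standard basis). Since V is invertible (lower-triangular with 1s on the diagonal, up to permutation), solve by back-substitution:
  V =
[[1, 1, 0],
 [1, 0, 0],
 [1, 1, 1]]
  V a = (1, -3, 4)
Solving gives a = (-3, 4, 3).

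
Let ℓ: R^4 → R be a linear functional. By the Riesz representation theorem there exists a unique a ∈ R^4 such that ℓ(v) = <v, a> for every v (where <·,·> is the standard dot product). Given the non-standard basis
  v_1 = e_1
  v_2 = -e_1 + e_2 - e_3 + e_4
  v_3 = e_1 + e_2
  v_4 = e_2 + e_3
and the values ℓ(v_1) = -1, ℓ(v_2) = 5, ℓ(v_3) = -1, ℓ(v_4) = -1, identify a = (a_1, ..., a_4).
a = (-1, 0, -1, 3)

Write a = (a_1, ..., a_4) in the standard basis. For each basis vector v_i, ℓ(v_i) = <v_i, a> is a linear equation in the a_j's. Collect the n equations into a matrix system V a = ℓ, where row i of V is v_i (expressed in the standard basis). Since V is invertible (lower-triangular with 1s on the diagonal, up to permutation), solve by back-substitution:
  V =
[[1, 0, 0, 0],
 [-1, 1, -1, 1],
 [1, 1, 0, 0],
 [0, 1, 1, 0]]
  V a = (-1, 5, -1, -1)
Solving gives a = (-1, 0, -1, 3).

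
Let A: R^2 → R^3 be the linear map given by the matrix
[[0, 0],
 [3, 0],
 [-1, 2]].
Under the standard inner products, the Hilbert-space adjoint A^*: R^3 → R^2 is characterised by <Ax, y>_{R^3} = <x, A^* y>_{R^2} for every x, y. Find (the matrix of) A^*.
A^* = A^T =
[[0, 3, -1],
 [0, 0, 2]]

For real matrices with standard dot products, the defining identity <Ax, y> = <x, A^* y> gives (Ax)^T y = x^T (A^*) y, i.e. x^T A^T y = x^T (A^*) y. Since this holds for all x, y, we must have A^* = A^T. Therefore
A^* =
[[0, 3, -1],
 [0, 0, 2]].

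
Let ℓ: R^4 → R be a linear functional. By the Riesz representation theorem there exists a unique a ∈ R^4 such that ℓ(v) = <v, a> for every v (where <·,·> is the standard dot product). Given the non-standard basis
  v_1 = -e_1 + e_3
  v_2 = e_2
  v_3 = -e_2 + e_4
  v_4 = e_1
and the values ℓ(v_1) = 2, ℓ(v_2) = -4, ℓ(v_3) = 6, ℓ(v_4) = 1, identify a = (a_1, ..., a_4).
a = (1, -4, 3, 2)

Write a = (a_1, ..., a_4) in the standard basis. For each basis vector v_i, ℓ(v_i) = <v_i, a> is a linear equation in the a_j's. Collect the n equations into a matrix system V a = ℓ, where row i of V is v_i (expressed in the standard basis). Since V is invertible (lower-triangular with 1s on the diagonal, up to permutation), solve by back-substitution:
  V =
[[-1, 0, 1, 0],
 [0, 1, 0, 0],
 [0, -1, 0, 1],
 [1, 0, 0, 0]]
  V a = (2, -4, 6, 1)
Solving gives a = (1, -4, 3, 2).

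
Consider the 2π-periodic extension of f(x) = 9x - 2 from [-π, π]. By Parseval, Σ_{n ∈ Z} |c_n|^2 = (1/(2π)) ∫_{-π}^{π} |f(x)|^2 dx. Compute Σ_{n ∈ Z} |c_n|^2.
Σ |c_n|^2 = 27π^2 + 4

Expand and integrate term by term over [-π, π]:
  ∫ (9x)^2 dx = 81·(2π^3/3); ∫ 2·9·(-2)·x dx = 0 (odd integrand); ∫ (-2)^2 dx = 4·2π.
So (1/(2π)) ∫_{-π}^{π} (9x - 2)^2 dx = 81π^2/3 + 4 = 27π^2 + 4.
Parseval ⇒ Σ |c_n|^2 = 27π^2 + 4.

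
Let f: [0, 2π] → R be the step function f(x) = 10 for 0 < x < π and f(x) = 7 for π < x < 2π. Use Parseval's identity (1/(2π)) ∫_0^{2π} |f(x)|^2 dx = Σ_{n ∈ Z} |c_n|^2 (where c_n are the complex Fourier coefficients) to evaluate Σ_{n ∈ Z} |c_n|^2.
Σ |c_n|^2 = 149/2

Parseval equates the L^2 energy of f (normalised by 1/(2π)) with the ℓ^2 sum of its Fourier coefficients: (1/(2π)) ∫_0^{2π} |f|^2 = Σ |c_n|^2.
Compute the left side: (1/(2π)) [∫_0^π 10^2 dx + ∫_π^{2π} 7^2 dx] = (1/(2π)) · (100π + 49π) = (100 + 49)/2 = 149/2.
So Σ_{n ∈ Z} |c_n|^2 = 149/2.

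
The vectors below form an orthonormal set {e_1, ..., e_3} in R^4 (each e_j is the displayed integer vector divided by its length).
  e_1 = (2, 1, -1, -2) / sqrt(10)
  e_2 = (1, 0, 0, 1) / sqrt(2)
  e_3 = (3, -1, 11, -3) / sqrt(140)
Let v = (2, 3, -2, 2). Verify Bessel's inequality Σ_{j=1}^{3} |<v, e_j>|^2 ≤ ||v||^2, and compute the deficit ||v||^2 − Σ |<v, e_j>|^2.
Σ |<v, e_j>|^2 = 419/28; ||v||^2 = 21; deficit = 169/28

Write each e_j = u_j / sqrt(<u_j, u_j>) where u_j is the displayed integer vector. Then <v, e_j> = <v, u_j> / sqrt(<u_j, u_j>), so |<v, e_j>|^2 = <v, u_j>^2 / <u_j, u_j>.
Coefficients: <v, e_1> = 5/sqrt(10), <v, e_2> = 4/sqrt(2), <v, e_3> = -25/sqrt(140).
Square and sum: Σ |<v, e_j>|^2 = 419/28.
Compute ||v||^2 = v·v = 21.
Deficit = 21 − 419/28 = 169/28 ≥ 0, confirming Bessel's inequality. (The deficit equals ||v − Σ <v,e_j> e_j||^2, the squared distance from v to span{e_j}.)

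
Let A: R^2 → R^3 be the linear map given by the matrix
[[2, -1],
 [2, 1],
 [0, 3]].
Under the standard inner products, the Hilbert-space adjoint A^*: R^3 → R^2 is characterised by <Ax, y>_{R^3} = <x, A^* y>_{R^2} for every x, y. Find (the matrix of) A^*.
A^* = A^T =
[[2, 2, 0],
 [-1, 1, 3]]

For real matrices with standard dot products, the defining identity <Ax, y> = <x, A^* y> gives (Ax)^T y = x^T (A^*) y, i.e. x^T A^T y = x^T (A^*) y. Since this holds for all x, y, we must have A^* = A^T. Therefore
A^* =
[[2, 2, 0],
 [-1, 1, 3]].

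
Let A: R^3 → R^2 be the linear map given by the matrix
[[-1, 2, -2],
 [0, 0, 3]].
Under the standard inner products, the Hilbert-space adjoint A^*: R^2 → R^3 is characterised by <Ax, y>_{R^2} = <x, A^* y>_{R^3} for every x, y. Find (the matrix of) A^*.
A^* = A^T =
[[-1, 0],
 [2, 0],
 [-2, 3]]

For real matrices with standard dot products, the defining identity <Ax, y> = <x, A^* y> gives (Ax)^T y = x^T (A^*) y, i.e. x^T A^T y = x^T (A^*) y. Since this holds for all x, y, we must have A^* = A^T. Therefore
A^* =
[[-1, 0],
 [2, 0],
 [-2, 3]].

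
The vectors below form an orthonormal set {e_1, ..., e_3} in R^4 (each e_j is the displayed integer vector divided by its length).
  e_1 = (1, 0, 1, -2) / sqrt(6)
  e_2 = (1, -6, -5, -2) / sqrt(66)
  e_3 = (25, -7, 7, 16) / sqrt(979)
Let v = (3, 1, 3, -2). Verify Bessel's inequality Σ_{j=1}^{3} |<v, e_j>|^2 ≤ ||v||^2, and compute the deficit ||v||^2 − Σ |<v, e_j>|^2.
Σ |<v, e_j>|^2 = 2043/89; ||v||^2 = 23; deficit = 4/89

Write each e_j = u_j / sqrt(<u_j, u_j>) where u_j is the displayed integer vector. Then <v, e_j> = <v, u_j> / sqrt(<u_j, u_j>), so |<v, e_j>|^2 = <v, u_j>^2 / <u_j, u_j>.
Coefficients: <v, e_1> = 10/sqrt(6), <v, e_2> = -14/sqrt(66), <v, e_3> = 57/sqrt(979).
Square and sum: Σ |<v, e_j>|^2 = 2043/89.
Compute ||v||^2 = v·v = 23.
Deficit = 23 − 2043/89 = 4/89 ≥ 0, confirming Bessel's inequality. (The deficit equals ||v − Σ <v,e_j> e_j||^2, the squared distance from v to span{e_j}.)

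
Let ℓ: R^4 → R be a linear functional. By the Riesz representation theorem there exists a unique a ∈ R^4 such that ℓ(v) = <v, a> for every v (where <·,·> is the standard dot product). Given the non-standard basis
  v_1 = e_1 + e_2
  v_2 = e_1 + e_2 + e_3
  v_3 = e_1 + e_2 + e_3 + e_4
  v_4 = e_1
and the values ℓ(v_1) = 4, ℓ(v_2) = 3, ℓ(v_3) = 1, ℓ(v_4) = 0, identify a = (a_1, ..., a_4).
a = (0, 4, -1, -2)

Write a = (a_1, ..., a_4) in the standard basis. For each basis vector v_i, ℓ(v_i) = <v_i, a> is a linear equation in the a_j's. Collect the n equations into a matrix system V a = ℓ, where row i of V is v_i (expressed in the standard basis). Since V is invertible (lower-triangular with 1s on the diagonal, up to permutation), solve by back-substitution:
  V =
[[1, 1, 0, 0],
 [1, 1, 1, 0],
 [1, 1, 1, 1],
 [1, 0, 0, 0]]
  V a = (4, 3, 1, 0)
Solving gives a = (0, 4, -1, -2).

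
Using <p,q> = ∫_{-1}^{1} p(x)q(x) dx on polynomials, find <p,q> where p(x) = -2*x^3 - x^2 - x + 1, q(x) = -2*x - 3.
<p,q> = -16/15

Expand the product: p(x)·q(x) = 4*x^4 + 8*x^3 + 5*x^2 + x - 3.
∫_{-1}^{1} of each monomial x^k gives [2/(k+1) if k even, 0 if k odd]. Integrating term-by-term (or equivalently evaluating the antiderivative F(x) = 4*x^5/5 + 2*x^4 + 5*x^3/3 + x^2/2 - 3*x at the endpoints):
  F(1) − F(−1) = 59/30 − (91/30) = -16/15.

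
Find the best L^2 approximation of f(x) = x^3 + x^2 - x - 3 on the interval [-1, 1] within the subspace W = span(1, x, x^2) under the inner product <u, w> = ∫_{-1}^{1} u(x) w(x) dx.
g(x) = x^2 - 2*x/5 - 3

The best approximation g ∈ W is the orthogonal projection of f onto W. Writing g = a_0 + a_1 x + a_2 x^2, the coefficients solve the normal equations G · a = b where
  G_{ij} = <φ_i, φ_j> and b_i = <f, φ_i>, with φ_0 = 1, φ_1 = x, φ_2 = x^2.
G =
  [2, 0, 2/3]
  [0, 2/3, 0]
  [2/3, 0, 2/5],
b = (-16/3, -4/15, -8/5).
Solving gives a_0 = -3, a_1 = -2/5, a_2 = 1, so
  g(x) = x^2 - 2*x/5 - 3.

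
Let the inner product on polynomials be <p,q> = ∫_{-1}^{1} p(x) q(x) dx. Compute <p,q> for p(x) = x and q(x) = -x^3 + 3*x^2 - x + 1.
<p,q> = -16/15

Expand the product: p(x)·q(x) = -x^4 + 3*x^3 - x^2 + x.
∫_{-1}^{1} of each monomial x^k gives [2/(k+1) if k even, 0 if k odd]. Integrating term-by-term (or equivalently evaluating the antiderivative F(x) = -x^5/5 + 3*x^4/4 - x^3/3 + x^2/2 at the endpoints):
  F(1) − F(−1) = 43/60 − (107/60) = -16/15.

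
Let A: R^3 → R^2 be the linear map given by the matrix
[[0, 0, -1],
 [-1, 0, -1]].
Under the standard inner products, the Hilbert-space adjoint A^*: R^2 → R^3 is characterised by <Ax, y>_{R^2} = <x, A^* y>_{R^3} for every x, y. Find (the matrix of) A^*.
A^* = A^T =
[[0, -1],
 [0, 0],
 [-1, -1]]

For real matrices with standard dot products, the defining identity <Ax, y> = <x, A^* y> gives (Ax)^T y = x^T (A^*) y, i.e. x^T A^T y = x^T (A^*) y. Since this holds for all x, y, we must have A^* = A^T. Therefore
A^* =
[[0, -1],
 [0, 0],
 [-1, -1]].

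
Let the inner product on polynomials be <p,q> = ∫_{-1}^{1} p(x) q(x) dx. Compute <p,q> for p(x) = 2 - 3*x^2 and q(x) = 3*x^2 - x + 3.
<p,q> = 32/5

Expand the product: p(x)·q(x) = -9*x^4 + 3*x^3 - 3*x^2 - 2*x + 6.
∫_{-1}^{1} of each monomial x^k gives [2/(k+1) if k even, 0 if k odd]. Integrating term-by-term (or equivalently evaluating the antiderivative F(x) = -9*x^5/5 + 3*x^4/4 - x^3 - x^2 + 6*x at the endpoints):
  F(1) − F(−1) = 59/20 − (-69/20) = 32/5.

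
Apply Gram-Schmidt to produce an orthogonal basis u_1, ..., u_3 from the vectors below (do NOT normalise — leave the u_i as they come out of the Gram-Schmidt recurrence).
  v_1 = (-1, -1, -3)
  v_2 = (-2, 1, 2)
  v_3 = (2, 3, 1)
Orthogonal basis:
  u_1 = (-1, -1, -3)
  u_2 = (-27/11, 6/11, 7/11)
  u_3 = (23/74, 92/37, -69/74)

Apply the Gram-Schmidt recurrence
  u_1 = v_1
  u_i = v_i − Σ_{j<i} ((v_i · u_j) / (u_j · u_j)) · u_j.

Step by step this gives:
  u_1 = (-1, -1, -3)
  u_2 = (-27/11, 6/11, 7/11)
  u_3 = (23/74, 92/37, -69/74)

Orthogonality check:
  u_2 · u_1 = 0 (should be 0)
  u_3 · u_1 = 0 (should be 0)
  u_3 · u_2 = 0 (should be 0)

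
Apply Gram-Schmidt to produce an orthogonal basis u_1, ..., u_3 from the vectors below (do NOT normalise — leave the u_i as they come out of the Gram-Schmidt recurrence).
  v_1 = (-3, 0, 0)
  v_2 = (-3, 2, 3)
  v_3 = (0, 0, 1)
Orthogonal basis:
  u_1 = (-3, 0, 0)
  u_2 = (0, 2, 3)
  u_3 = (0, -6/13, 4/13)

Apply the Gram-Schmidt recurrence
  u_1 = v_1
  u_i = v_i − Σ_{j<i} ((v_i · u_j) / (u_j · u_j)) · u_j.

Step by step this gives:
  u_1 = (-3, 0, 0)
  u_2 = (0, 2, 3)
  u_3 = (0, -6/13, 4/13)

Orthogonality check:
  u_2 · u_1 = 0 (should be 0)
  u_3 · u_1 = 0 (should be 0)
  u_3 · u_2 = 0 (should be 0)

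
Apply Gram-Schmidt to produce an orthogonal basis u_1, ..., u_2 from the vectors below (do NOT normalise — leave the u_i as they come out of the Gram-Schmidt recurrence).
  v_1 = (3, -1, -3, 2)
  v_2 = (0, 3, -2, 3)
Orthogonal basis:
  u_1 = (3, -1, -3, 2)
  u_2 = (-27/23, 78/23, -19/23, 51/23)

Apply the Gram-Schmidt recurrence
  u_1 = v_1
  u_i = v_i − Σ_{j<i} ((v_i · u_j) / (u_j · u_j)) · u_j.

Step by step this gives:
  u_1 = (3, -1, -3, 2)
  u_2 = (-27/23, 78/23, -19/23, 51/23)

Orthogonality check:
  u_2 · u_1 = 0 (should be 0)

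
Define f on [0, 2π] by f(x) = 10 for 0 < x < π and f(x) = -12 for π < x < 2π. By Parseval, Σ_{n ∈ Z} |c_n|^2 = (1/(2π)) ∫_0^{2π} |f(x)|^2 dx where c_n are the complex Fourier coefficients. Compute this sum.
Σ |c_n|^2 = 122

Parseval equates the L^2 energy of f (normalised by 1/(2π)) with the ℓ^2 sum of its Fourier coefficients: (1/(2π)) ∫_0^{2π} |f|^2 = Σ |c_n|^2.
Compute the left side: (1/(2π)) [∫_0^π 10^2 dx + ∫_π^{2π} (-12)^2 dx] = (1/(2π)) · (100π + 144π) = (100 + 144)/2 = 122.
So Σ_{n ∈ Z} |c_n|^2 = 122.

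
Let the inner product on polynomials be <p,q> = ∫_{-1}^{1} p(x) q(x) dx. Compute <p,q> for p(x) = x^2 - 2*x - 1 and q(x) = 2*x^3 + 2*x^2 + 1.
<p,q> = -52/15

Expand the product: p(x)·q(x) = 2*x^5 - 2*x^4 - 6*x^3 - x^2 - 2*x - 1.
∫_{-1}^{1} of each monomial x^k gives [2/(k+1) if k even, 0 if k odd]. Integrating term-by-term (or equivalently evaluating the antiderivative F(x) = x^6/3 - 2*x^5/5 - 3*x^4/2 - x^3/3 - x^2 - x at the endpoints):
  F(1) − F(−1) = -39/10 − (-13/30) = -52/15.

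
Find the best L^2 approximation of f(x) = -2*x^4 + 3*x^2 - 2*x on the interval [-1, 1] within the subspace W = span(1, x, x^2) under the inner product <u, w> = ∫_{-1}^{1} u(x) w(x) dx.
g(x) = 9*x^2/7 - 2*x + 6/35

The best approximation g ∈ W is the orthogonal projection of f onto W. Writing g = a_0 + a_1 x + a_2 x^2, the coefficients solve the normal equations G · a = b where
  G_{ij} = <φ_i, φ_j> and b_i = <f, φ_i>, with φ_0 = 1, φ_1 = x, φ_2 = x^2.
G =
  [2, 0, 2/3]
  [0, 2/3, 0]
  [2/3, 0, 2/5],
b = (6/5, -4/3, 22/35).
Solving gives a_0 = 6/35, a_1 = -2, a_2 = 9/7, so
  g(x) = 9*x^2/7 - 2*x + 6/35.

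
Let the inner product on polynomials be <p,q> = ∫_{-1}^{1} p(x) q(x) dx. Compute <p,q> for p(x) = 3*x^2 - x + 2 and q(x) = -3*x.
<p,q> = 2

Expand the product: p(x)·q(x) = -9*x^3 + 3*x^2 - 6*x.
∫_{-1}^{1} of each monomial x^k gives [2/(k+1) if k even, 0 if k odd]. Integrating term-by-term (or equivalently evaluating the antiderivative F(x) = -9*x^4/4 + x^3 - 3*x^2 at the endpoints):
  F(1) − F(−1) = -17/4 − (-25/4) = 2.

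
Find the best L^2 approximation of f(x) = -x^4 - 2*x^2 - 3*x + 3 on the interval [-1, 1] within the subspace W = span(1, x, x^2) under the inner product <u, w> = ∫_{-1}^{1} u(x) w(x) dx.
g(x) = -20*x^2/7 - 3*x + 108/35

The best approximation g ∈ W is the orthogonal projection of f onto W. Writing g = a_0 + a_1 x + a_2 x^2, the coefficients solve the normal equations G · a = b where
  G_{ij} = <φ_i, φ_j> and b_i = <f, φ_i>, with φ_0 = 1, φ_1 = x, φ_2 = x^2.
G =
  [2, 0, 2/3]
  [0, 2/3, 0]
  [2/3, 0, 2/5],
b = (64/15, -2, 32/35).
Solving gives a_0 = 108/35, a_1 = -3, a_2 = -20/7, so
  g(x) = -20*x^2/7 - 3*x + 108/35.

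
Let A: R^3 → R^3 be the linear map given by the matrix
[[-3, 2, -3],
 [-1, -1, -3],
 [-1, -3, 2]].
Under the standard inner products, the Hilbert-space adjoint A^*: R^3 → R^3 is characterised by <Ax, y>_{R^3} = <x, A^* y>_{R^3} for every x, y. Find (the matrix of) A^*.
A^* = A^T =
[[-3, -1, -1],
 [2, -1, -3],
 [-3, -3, 2]]

For real matrices with standard dot products, the defining identity <Ax, y> = <x, A^* y> gives (Ax)^T y = x^T (A^*) y, i.e. x^T A^T y = x^T (A^*) y. Since this holds for all x, y, we must have A^* = A^T. Therefore
A^* =
[[-3, -1, -1],
 [2, -1, -3],
 [-3, -3, 2]].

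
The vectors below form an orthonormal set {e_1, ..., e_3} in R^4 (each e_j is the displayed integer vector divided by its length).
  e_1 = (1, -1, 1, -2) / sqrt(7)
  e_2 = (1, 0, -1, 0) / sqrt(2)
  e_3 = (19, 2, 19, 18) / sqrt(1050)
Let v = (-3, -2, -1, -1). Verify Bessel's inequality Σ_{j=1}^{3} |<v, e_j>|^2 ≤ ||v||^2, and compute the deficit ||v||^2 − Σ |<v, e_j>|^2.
Σ |<v, e_j>|^2 = 836/75; ||v||^2 = 15; deficit = 289/75

Write each e_j = u_j / sqrt(<u_j, u_j>) where u_j is the displayed integer vector. Then <v, e_j> = <v, u_j> / sqrt(<u_j, u_j>), so |<v, e_j>|^2 = <v, u_j>^2 / <u_j, u_j>.
Coefficients: <v, e_1> = 0/sqrt(7), <v, e_2> = -2/sqrt(2), <v, e_3> = -98/sqrt(1050).
Square and sum: Σ |<v, e_j>|^2 = 836/75.
Compute ||v||^2 = v·v = 15.
Deficit = 15 − 836/75 = 289/75 ≥ 0, confirming Bessel's inequality. (The deficit equals ||v − Σ <v,e_j> e_j||^2, the squared distance from v to span{e_j}.)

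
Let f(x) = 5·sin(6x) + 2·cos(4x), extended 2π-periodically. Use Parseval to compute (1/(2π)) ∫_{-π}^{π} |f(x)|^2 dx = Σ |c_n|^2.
Σ |c_n|^2 = 29/2

Expand |f|^2 and use orthogonality of {sin(nx), cos(mx)} on [-π, π]:
  ∫_{-π}^{π} sin(nx)^2 dx = π, ∫ cos(mx)^2 dx = π, and cross terms integrate to 0.
So ∫_{-π}^{π} f(x)^2 dx = 5^2 · π + 2^2 · π = (25 + 4)π.
Divide by 2π: (25 + 4)/2 = 29/2.
By Parseval, this equals Σ |c_n|^2.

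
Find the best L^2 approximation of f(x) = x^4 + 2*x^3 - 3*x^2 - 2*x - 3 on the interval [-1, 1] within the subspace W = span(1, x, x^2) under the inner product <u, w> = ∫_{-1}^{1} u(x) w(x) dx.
g(x) = -15*x^2/7 - 4*x/5 - 108/35

The best approximation g ∈ W is the orthogonal projection of f onto W. Writing g = a_0 + a_1 x + a_2 x^2, the coefficients solve the normal equations G · a = b where
  G_{ij} = <φ_i, φ_j> and b_i = <f, φ_i>, with φ_0 = 1, φ_1 = x, φ_2 = x^2.
G =
  [2, 0, 2/3]
  [0, 2/3, 0]
  [2/3, 0, 2/5],
b = (-38/5, -8/15, -102/35).
Solving gives a_0 = -108/35, a_1 = -4/5, a_2 = -15/7, so
  g(x) = -15*x^2/7 - 4*x/5 - 108/35.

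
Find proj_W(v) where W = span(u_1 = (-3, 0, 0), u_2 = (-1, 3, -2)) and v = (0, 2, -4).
proj_W(v) = (0, 42/13, -28/13)

Set up U = [u_1 | ... | u_2] ∈ R^(3×2). The projector onto W = col(U) is P = U (U^T U)^(-1) U^T.
Compute U^T U =
  [9, 3]
  [3, 14],
and U^T v = (0, 14).
Solve U^T U · c = U^T v for the coefficients: c = (-14/39, 14/13). The projection is proj_W(v) = U c.
Check: (v - proj_W(v)) · u_1 = 0  (should be 0).
Check: (v - proj_W(v)) · u_2 = 0  (should be 0).
Result: proj_W(v) = (0, 42/13, -28/13).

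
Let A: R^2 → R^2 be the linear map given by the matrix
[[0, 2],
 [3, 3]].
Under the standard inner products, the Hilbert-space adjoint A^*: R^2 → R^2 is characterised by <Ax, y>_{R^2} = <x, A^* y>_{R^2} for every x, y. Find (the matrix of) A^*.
A^* = A^T =
[[0, 3],
 [2, 3]]

For real matrices with standard dot products, the defining identity <Ax, y> = <x, A^* y> gives (Ax)^T y = x^T (A^*) y, i.e. x^T A^T y = x^T (A^*) y. Since this holds for all x, y, we must have A^* = A^T. Therefore
A^* =
[[0, 3],
 [2, 3]].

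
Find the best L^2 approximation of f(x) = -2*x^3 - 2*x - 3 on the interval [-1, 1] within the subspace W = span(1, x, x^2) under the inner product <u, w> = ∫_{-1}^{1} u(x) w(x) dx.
g(x) = -16*x/5 - 3

The best approximation g ∈ W is the orthogonal projection of f onto W. Writing g = a_0 + a_1 x + a_2 x^2, the coefficients solve the normal equations G · a = b where
  G_{ij} = <φ_i, φ_j> and b_i = <f, φ_i>, with φ_0 = 1, φ_1 = x, φ_2 = x^2.
G =
  [2, 0, 2/3]
  [0, 2/3, 0]
  [2/3, 0, 2/5],
b = (-6, -32/15, -2).
Solving gives a_0 = -3, a_1 = -16/5, a_2 = 0, so
  g(x) = -16*x/5 - 3.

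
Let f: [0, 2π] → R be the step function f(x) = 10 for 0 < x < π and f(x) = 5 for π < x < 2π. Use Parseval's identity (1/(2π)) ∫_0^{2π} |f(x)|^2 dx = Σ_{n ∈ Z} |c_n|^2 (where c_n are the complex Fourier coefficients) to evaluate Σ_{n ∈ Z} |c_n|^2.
Σ |c_n|^2 = 125/2

Parseval equates the L^2 energy of f (normalised by 1/(2π)) with the ℓ^2 sum of its Fourier coefficients: (1/(2π)) ∫_0^{2π} |f|^2 = Σ |c_n|^2.
Compute the left side: (1/(2π)) [∫_0^π 10^2 dx + ∫_π^{2π} 5^2 dx] = (1/(2π)) · (100π + 25π) = (100 + 25)/2 = 125/2.
So Σ_{n ∈ Z} |c_n|^2 = 125/2.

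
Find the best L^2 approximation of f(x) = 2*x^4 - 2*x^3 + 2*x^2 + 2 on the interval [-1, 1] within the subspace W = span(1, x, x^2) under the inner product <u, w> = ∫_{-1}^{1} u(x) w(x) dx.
g(x) = 26*x^2/7 - 6*x/5 + 64/35

The best approximation g ∈ W is the orthogonal projection of f onto W. Writing g = a_0 + a_1 x + a_2 x^2, the coefficients solve the normal equations G · a = b where
  G_{ij} = <φ_i, φ_j> and b_i = <f, φ_i>, with φ_0 = 1, φ_1 = x, φ_2 = x^2.
G =
  [2, 0, 2/3]
  [0, 2/3, 0]
  [2/3, 0, 2/5],
b = (92/15, -4/5, 284/105).
Solving gives a_0 = 64/35, a_1 = -6/5, a_2 = 26/7, so
  g(x) = 26*x^2/7 - 6*x/5 + 64/35.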